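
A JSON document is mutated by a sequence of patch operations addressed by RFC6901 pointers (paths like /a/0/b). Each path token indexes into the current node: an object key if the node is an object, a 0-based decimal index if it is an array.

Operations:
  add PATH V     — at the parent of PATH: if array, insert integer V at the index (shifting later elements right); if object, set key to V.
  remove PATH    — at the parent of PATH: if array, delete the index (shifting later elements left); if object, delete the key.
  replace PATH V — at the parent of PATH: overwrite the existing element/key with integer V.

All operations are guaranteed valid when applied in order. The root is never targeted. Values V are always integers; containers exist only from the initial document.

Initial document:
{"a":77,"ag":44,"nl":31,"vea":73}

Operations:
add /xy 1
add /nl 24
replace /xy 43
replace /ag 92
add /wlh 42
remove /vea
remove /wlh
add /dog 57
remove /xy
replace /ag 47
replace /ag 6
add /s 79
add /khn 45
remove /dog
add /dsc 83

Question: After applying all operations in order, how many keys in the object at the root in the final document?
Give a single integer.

After op 1 (add /xy 1): {"a":77,"ag":44,"nl":31,"vea":73,"xy":1}
After op 2 (add /nl 24): {"a":77,"ag":44,"nl":24,"vea":73,"xy":1}
After op 3 (replace /xy 43): {"a":77,"ag":44,"nl":24,"vea":73,"xy":43}
After op 4 (replace /ag 92): {"a":77,"ag":92,"nl":24,"vea":73,"xy":43}
After op 5 (add /wlh 42): {"a":77,"ag":92,"nl":24,"vea":73,"wlh":42,"xy":43}
After op 6 (remove /vea): {"a":77,"ag":92,"nl":24,"wlh":42,"xy":43}
After op 7 (remove /wlh): {"a":77,"ag":92,"nl":24,"xy":43}
After op 8 (add /dog 57): {"a":77,"ag":92,"dog":57,"nl":24,"xy":43}
After op 9 (remove /xy): {"a":77,"ag":92,"dog":57,"nl":24}
After op 10 (replace /ag 47): {"a":77,"ag":47,"dog":57,"nl":24}
After op 11 (replace /ag 6): {"a":77,"ag":6,"dog":57,"nl":24}
After op 12 (add /s 79): {"a":77,"ag":6,"dog":57,"nl":24,"s":79}
After op 13 (add /khn 45): {"a":77,"ag":6,"dog":57,"khn":45,"nl":24,"s":79}
After op 14 (remove /dog): {"a":77,"ag":6,"khn":45,"nl":24,"s":79}
After op 15 (add /dsc 83): {"a":77,"ag":6,"dsc":83,"khn":45,"nl":24,"s":79}
Size at the root: 6

Answer: 6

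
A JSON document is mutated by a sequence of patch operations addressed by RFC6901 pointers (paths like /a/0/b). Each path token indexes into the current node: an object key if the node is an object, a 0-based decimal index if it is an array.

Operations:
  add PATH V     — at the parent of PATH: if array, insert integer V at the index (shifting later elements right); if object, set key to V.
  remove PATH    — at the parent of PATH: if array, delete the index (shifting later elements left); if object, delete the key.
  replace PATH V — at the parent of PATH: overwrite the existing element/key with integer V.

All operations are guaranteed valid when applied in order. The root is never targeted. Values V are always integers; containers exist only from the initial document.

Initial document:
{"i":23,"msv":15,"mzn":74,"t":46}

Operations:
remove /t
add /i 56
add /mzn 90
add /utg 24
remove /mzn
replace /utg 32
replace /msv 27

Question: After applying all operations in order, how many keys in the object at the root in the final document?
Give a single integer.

Answer: 3

Derivation:
After op 1 (remove /t): {"i":23,"msv":15,"mzn":74}
After op 2 (add /i 56): {"i":56,"msv":15,"mzn":74}
After op 3 (add /mzn 90): {"i":56,"msv":15,"mzn":90}
After op 4 (add /utg 24): {"i":56,"msv":15,"mzn":90,"utg":24}
After op 5 (remove /mzn): {"i":56,"msv":15,"utg":24}
After op 6 (replace /utg 32): {"i":56,"msv":15,"utg":32}
After op 7 (replace /msv 27): {"i":56,"msv":27,"utg":32}
Size at the root: 3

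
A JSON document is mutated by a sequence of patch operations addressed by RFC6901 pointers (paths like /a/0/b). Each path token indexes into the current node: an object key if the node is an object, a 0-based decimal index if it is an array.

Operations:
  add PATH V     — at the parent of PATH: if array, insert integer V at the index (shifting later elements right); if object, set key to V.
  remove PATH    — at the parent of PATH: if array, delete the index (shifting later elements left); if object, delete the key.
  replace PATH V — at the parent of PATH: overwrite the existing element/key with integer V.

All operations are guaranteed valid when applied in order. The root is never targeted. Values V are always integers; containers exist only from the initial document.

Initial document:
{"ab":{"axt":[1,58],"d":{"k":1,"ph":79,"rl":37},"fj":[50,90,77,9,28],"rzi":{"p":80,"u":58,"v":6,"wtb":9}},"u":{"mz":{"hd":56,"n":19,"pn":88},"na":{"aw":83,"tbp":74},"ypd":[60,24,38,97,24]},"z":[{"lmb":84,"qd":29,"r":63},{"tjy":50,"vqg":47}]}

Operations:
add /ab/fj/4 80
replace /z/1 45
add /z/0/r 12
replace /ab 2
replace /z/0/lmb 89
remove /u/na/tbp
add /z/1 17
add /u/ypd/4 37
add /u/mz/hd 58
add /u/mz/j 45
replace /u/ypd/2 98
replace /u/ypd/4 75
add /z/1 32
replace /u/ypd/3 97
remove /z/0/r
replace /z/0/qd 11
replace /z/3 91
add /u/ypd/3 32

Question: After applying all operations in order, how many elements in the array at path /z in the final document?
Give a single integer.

Answer: 4

Derivation:
After op 1 (add /ab/fj/4 80): {"ab":{"axt":[1,58],"d":{"k":1,"ph":79,"rl":37},"fj":[50,90,77,9,80,28],"rzi":{"p":80,"u":58,"v":6,"wtb":9}},"u":{"mz":{"hd":56,"n":19,"pn":88},"na":{"aw":83,"tbp":74},"ypd":[60,24,38,97,24]},"z":[{"lmb":84,"qd":29,"r":63},{"tjy":50,"vqg":47}]}
After op 2 (replace /z/1 45): {"ab":{"axt":[1,58],"d":{"k":1,"ph":79,"rl":37},"fj":[50,90,77,9,80,28],"rzi":{"p":80,"u":58,"v":6,"wtb":9}},"u":{"mz":{"hd":56,"n":19,"pn":88},"na":{"aw":83,"tbp":74},"ypd":[60,24,38,97,24]},"z":[{"lmb":84,"qd":29,"r":63},45]}
After op 3 (add /z/0/r 12): {"ab":{"axt":[1,58],"d":{"k":1,"ph":79,"rl":37},"fj":[50,90,77,9,80,28],"rzi":{"p":80,"u":58,"v":6,"wtb":9}},"u":{"mz":{"hd":56,"n":19,"pn":88},"na":{"aw":83,"tbp":74},"ypd":[60,24,38,97,24]},"z":[{"lmb":84,"qd":29,"r":12},45]}
After op 4 (replace /ab 2): {"ab":2,"u":{"mz":{"hd":56,"n":19,"pn":88},"na":{"aw":83,"tbp":74},"ypd":[60,24,38,97,24]},"z":[{"lmb":84,"qd":29,"r":12},45]}
After op 5 (replace /z/0/lmb 89): {"ab":2,"u":{"mz":{"hd":56,"n":19,"pn":88},"na":{"aw":83,"tbp":74},"ypd":[60,24,38,97,24]},"z":[{"lmb":89,"qd":29,"r":12},45]}
After op 6 (remove /u/na/tbp): {"ab":2,"u":{"mz":{"hd":56,"n":19,"pn":88},"na":{"aw":83},"ypd":[60,24,38,97,24]},"z":[{"lmb":89,"qd":29,"r":12},45]}
After op 7 (add /z/1 17): {"ab":2,"u":{"mz":{"hd":56,"n":19,"pn":88},"na":{"aw":83},"ypd":[60,24,38,97,24]},"z":[{"lmb":89,"qd":29,"r":12},17,45]}
After op 8 (add /u/ypd/4 37): {"ab":2,"u":{"mz":{"hd":56,"n":19,"pn":88},"na":{"aw":83},"ypd":[60,24,38,97,37,24]},"z":[{"lmb":89,"qd":29,"r":12},17,45]}
After op 9 (add /u/mz/hd 58): {"ab":2,"u":{"mz":{"hd":58,"n":19,"pn":88},"na":{"aw":83},"ypd":[60,24,38,97,37,24]},"z":[{"lmb":89,"qd":29,"r":12},17,45]}
After op 10 (add /u/mz/j 45): {"ab":2,"u":{"mz":{"hd":58,"j":45,"n":19,"pn":88},"na":{"aw":83},"ypd":[60,24,38,97,37,24]},"z":[{"lmb":89,"qd":29,"r":12},17,45]}
After op 11 (replace /u/ypd/2 98): {"ab":2,"u":{"mz":{"hd":58,"j":45,"n":19,"pn":88},"na":{"aw":83},"ypd":[60,24,98,97,37,24]},"z":[{"lmb":89,"qd":29,"r":12},17,45]}
After op 12 (replace /u/ypd/4 75): {"ab":2,"u":{"mz":{"hd":58,"j":45,"n":19,"pn":88},"na":{"aw":83},"ypd":[60,24,98,97,75,24]},"z":[{"lmb":89,"qd":29,"r":12},17,45]}
After op 13 (add /z/1 32): {"ab":2,"u":{"mz":{"hd":58,"j":45,"n":19,"pn":88},"na":{"aw":83},"ypd":[60,24,98,97,75,24]},"z":[{"lmb":89,"qd":29,"r":12},32,17,45]}
After op 14 (replace /u/ypd/3 97): {"ab":2,"u":{"mz":{"hd":58,"j":45,"n":19,"pn":88},"na":{"aw":83},"ypd":[60,24,98,97,75,24]},"z":[{"lmb":89,"qd":29,"r":12},32,17,45]}
After op 15 (remove /z/0/r): {"ab":2,"u":{"mz":{"hd":58,"j":45,"n":19,"pn":88},"na":{"aw":83},"ypd":[60,24,98,97,75,24]},"z":[{"lmb":89,"qd":29},32,17,45]}
After op 16 (replace /z/0/qd 11): {"ab":2,"u":{"mz":{"hd":58,"j":45,"n":19,"pn":88},"na":{"aw":83},"ypd":[60,24,98,97,75,24]},"z":[{"lmb":89,"qd":11},32,17,45]}
After op 17 (replace /z/3 91): {"ab":2,"u":{"mz":{"hd":58,"j":45,"n":19,"pn":88},"na":{"aw":83},"ypd":[60,24,98,97,75,24]},"z":[{"lmb":89,"qd":11},32,17,91]}
After op 18 (add /u/ypd/3 32): {"ab":2,"u":{"mz":{"hd":58,"j":45,"n":19,"pn":88},"na":{"aw":83},"ypd":[60,24,98,32,97,75,24]},"z":[{"lmb":89,"qd":11},32,17,91]}
Size at path /z: 4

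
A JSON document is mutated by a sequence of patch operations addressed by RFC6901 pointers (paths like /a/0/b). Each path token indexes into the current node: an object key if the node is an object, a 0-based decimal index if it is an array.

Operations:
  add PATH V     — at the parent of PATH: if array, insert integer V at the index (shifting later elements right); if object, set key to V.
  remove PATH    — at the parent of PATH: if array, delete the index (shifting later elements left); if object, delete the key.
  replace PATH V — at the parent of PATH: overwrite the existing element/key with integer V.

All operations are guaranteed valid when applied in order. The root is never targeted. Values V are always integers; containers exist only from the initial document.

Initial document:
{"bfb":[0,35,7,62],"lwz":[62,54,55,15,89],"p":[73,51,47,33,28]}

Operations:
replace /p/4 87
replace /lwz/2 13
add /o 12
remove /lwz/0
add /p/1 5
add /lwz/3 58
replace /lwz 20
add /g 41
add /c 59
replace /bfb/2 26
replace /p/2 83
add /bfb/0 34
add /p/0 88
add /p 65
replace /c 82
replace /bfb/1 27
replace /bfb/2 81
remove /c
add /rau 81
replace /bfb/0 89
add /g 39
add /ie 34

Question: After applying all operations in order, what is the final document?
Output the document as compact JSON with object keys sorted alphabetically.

Answer: {"bfb":[89,27,81,26,62],"g":39,"ie":34,"lwz":20,"o":12,"p":65,"rau":81}

Derivation:
After op 1 (replace /p/4 87): {"bfb":[0,35,7,62],"lwz":[62,54,55,15,89],"p":[73,51,47,33,87]}
After op 2 (replace /lwz/2 13): {"bfb":[0,35,7,62],"lwz":[62,54,13,15,89],"p":[73,51,47,33,87]}
After op 3 (add /o 12): {"bfb":[0,35,7,62],"lwz":[62,54,13,15,89],"o":12,"p":[73,51,47,33,87]}
After op 4 (remove /lwz/0): {"bfb":[0,35,7,62],"lwz":[54,13,15,89],"o":12,"p":[73,51,47,33,87]}
After op 5 (add /p/1 5): {"bfb":[0,35,7,62],"lwz":[54,13,15,89],"o":12,"p":[73,5,51,47,33,87]}
After op 6 (add /lwz/3 58): {"bfb":[0,35,7,62],"lwz":[54,13,15,58,89],"o":12,"p":[73,5,51,47,33,87]}
After op 7 (replace /lwz 20): {"bfb":[0,35,7,62],"lwz":20,"o":12,"p":[73,5,51,47,33,87]}
After op 8 (add /g 41): {"bfb":[0,35,7,62],"g":41,"lwz":20,"o":12,"p":[73,5,51,47,33,87]}
After op 9 (add /c 59): {"bfb":[0,35,7,62],"c":59,"g":41,"lwz":20,"o":12,"p":[73,5,51,47,33,87]}
After op 10 (replace /bfb/2 26): {"bfb":[0,35,26,62],"c":59,"g":41,"lwz":20,"o":12,"p":[73,5,51,47,33,87]}
After op 11 (replace /p/2 83): {"bfb":[0,35,26,62],"c":59,"g":41,"lwz":20,"o":12,"p":[73,5,83,47,33,87]}
After op 12 (add /bfb/0 34): {"bfb":[34,0,35,26,62],"c":59,"g":41,"lwz":20,"o":12,"p":[73,5,83,47,33,87]}
After op 13 (add /p/0 88): {"bfb":[34,0,35,26,62],"c":59,"g":41,"lwz":20,"o":12,"p":[88,73,5,83,47,33,87]}
After op 14 (add /p 65): {"bfb":[34,0,35,26,62],"c":59,"g":41,"lwz":20,"o":12,"p":65}
After op 15 (replace /c 82): {"bfb":[34,0,35,26,62],"c":82,"g":41,"lwz":20,"o":12,"p":65}
After op 16 (replace /bfb/1 27): {"bfb":[34,27,35,26,62],"c":82,"g":41,"lwz":20,"o":12,"p":65}
After op 17 (replace /bfb/2 81): {"bfb":[34,27,81,26,62],"c":82,"g":41,"lwz":20,"o":12,"p":65}
After op 18 (remove /c): {"bfb":[34,27,81,26,62],"g":41,"lwz":20,"o":12,"p":65}
After op 19 (add /rau 81): {"bfb":[34,27,81,26,62],"g":41,"lwz":20,"o":12,"p":65,"rau":81}
After op 20 (replace /bfb/0 89): {"bfb":[89,27,81,26,62],"g":41,"lwz":20,"o":12,"p":65,"rau":81}
After op 21 (add /g 39): {"bfb":[89,27,81,26,62],"g":39,"lwz":20,"o":12,"p":65,"rau":81}
After op 22 (add /ie 34): {"bfb":[89,27,81,26,62],"g":39,"ie":34,"lwz":20,"o":12,"p":65,"rau":81}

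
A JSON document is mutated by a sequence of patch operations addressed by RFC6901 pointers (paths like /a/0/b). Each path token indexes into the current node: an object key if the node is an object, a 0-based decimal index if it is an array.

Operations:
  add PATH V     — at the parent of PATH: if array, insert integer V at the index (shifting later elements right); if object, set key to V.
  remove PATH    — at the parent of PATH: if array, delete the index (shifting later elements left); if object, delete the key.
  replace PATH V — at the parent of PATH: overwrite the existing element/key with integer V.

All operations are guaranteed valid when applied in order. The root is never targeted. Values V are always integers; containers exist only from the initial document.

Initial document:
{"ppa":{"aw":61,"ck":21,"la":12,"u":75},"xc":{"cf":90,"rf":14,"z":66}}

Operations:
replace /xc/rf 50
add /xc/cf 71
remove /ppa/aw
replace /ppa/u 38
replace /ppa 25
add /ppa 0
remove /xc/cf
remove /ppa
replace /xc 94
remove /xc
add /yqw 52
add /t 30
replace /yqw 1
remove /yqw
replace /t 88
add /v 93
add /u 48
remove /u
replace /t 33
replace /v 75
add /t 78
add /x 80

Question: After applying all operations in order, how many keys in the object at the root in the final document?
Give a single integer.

After op 1 (replace /xc/rf 50): {"ppa":{"aw":61,"ck":21,"la":12,"u":75},"xc":{"cf":90,"rf":50,"z":66}}
After op 2 (add /xc/cf 71): {"ppa":{"aw":61,"ck":21,"la":12,"u":75},"xc":{"cf":71,"rf":50,"z":66}}
After op 3 (remove /ppa/aw): {"ppa":{"ck":21,"la":12,"u":75},"xc":{"cf":71,"rf":50,"z":66}}
After op 4 (replace /ppa/u 38): {"ppa":{"ck":21,"la":12,"u":38},"xc":{"cf":71,"rf":50,"z":66}}
After op 5 (replace /ppa 25): {"ppa":25,"xc":{"cf":71,"rf":50,"z":66}}
After op 6 (add /ppa 0): {"ppa":0,"xc":{"cf":71,"rf":50,"z":66}}
After op 7 (remove /xc/cf): {"ppa":0,"xc":{"rf":50,"z":66}}
After op 8 (remove /ppa): {"xc":{"rf":50,"z":66}}
After op 9 (replace /xc 94): {"xc":94}
After op 10 (remove /xc): {}
After op 11 (add /yqw 52): {"yqw":52}
After op 12 (add /t 30): {"t":30,"yqw":52}
After op 13 (replace /yqw 1): {"t":30,"yqw":1}
After op 14 (remove /yqw): {"t":30}
After op 15 (replace /t 88): {"t":88}
After op 16 (add /v 93): {"t":88,"v":93}
After op 17 (add /u 48): {"t":88,"u":48,"v":93}
After op 18 (remove /u): {"t":88,"v":93}
After op 19 (replace /t 33): {"t":33,"v":93}
After op 20 (replace /v 75): {"t":33,"v":75}
After op 21 (add /t 78): {"t":78,"v":75}
After op 22 (add /x 80): {"t":78,"v":75,"x":80}
Size at the root: 3

Answer: 3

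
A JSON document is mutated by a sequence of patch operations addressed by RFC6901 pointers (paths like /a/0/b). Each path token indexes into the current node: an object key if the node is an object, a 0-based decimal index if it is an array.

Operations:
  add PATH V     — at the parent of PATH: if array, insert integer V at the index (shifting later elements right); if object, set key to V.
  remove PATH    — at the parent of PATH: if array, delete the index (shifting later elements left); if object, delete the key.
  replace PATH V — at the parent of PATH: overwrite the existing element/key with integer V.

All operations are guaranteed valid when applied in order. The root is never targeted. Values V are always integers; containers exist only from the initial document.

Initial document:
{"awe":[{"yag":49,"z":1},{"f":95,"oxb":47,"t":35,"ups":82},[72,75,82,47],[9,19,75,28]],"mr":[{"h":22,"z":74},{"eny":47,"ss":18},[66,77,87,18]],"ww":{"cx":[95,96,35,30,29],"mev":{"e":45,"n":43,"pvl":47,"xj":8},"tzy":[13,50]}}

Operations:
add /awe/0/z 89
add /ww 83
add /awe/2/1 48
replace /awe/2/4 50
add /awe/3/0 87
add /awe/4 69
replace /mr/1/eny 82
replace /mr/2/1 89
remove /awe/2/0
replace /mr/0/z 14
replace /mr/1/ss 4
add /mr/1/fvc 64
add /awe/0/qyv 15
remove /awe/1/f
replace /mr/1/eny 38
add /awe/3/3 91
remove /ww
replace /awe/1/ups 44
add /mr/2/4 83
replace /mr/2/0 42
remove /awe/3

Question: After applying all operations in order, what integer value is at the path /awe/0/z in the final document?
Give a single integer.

Answer: 89

Derivation:
After op 1 (add /awe/0/z 89): {"awe":[{"yag":49,"z":89},{"f":95,"oxb":47,"t":35,"ups":82},[72,75,82,47],[9,19,75,28]],"mr":[{"h":22,"z":74},{"eny":47,"ss":18},[66,77,87,18]],"ww":{"cx":[95,96,35,30,29],"mev":{"e":45,"n":43,"pvl":47,"xj":8},"tzy":[13,50]}}
After op 2 (add /ww 83): {"awe":[{"yag":49,"z":89},{"f":95,"oxb":47,"t":35,"ups":82},[72,75,82,47],[9,19,75,28]],"mr":[{"h":22,"z":74},{"eny":47,"ss":18},[66,77,87,18]],"ww":83}
After op 3 (add /awe/2/1 48): {"awe":[{"yag":49,"z":89},{"f":95,"oxb":47,"t":35,"ups":82},[72,48,75,82,47],[9,19,75,28]],"mr":[{"h":22,"z":74},{"eny":47,"ss":18},[66,77,87,18]],"ww":83}
After op 4 (replace /awe/2/4 50): {"awe":[{"yag":49,"z":89},{"f":95,"oxb":47,"t":35,"ups":82},[72,48,75,82,50],[9,19,75,28]],"mr":[{"h":22,"z":74},{"eny":47,"ss":18},[66,77,87,18]],"ww":83}
After op 5 (add /awe/3/0 87): {"awe":[{"yag":49,"z":89},{"f":95,"oxb":47,"t":35,"ups":82},[72,48,75,82,50],[87,9,19,75,28]],"mr":[{"h":22,"z":74},{"eny":47,"ss":18},[66,77,87,18]],"ww":83}
After op 6 (add /awe/4 69): {"awe":[{"yag":49,"z":89},{"f":95,"oxb":47,"t":35,"ups":82},[72,48,75,82,50],[87,9,19,75,28],69],"mr":[{"h":22,"z":74},{"eny":47,"ss":18},[66,77,87,18]],"ww":83}
After op 7 (replace /mr/1/eny 82): {"awe":[{"yag":49,"z":89},{"f":95,"oxb":47,"t":35,"ups":82},[72,48,75,82,50],[87,9,19,75,28],69],"mr":[{"h":22,"z":74},{"eny":82,"ss":18},[66,77,87,18]],"ww":83}
After op 8 (replace /mr/2/1 89): {"awe":[{"yag":49,"z":89},{"f":95,"oxb":47,"t":35,"ups":82},[72,48,75,82,50],[87,9,19,75,28],69],"mr":[{"h":22,"z":74},{"eny":82,"ss":18},[66,89,87,18]],"ww":83}
After op 9 (remove /awe/2/0): {"awe":[{"yag":49,"z":89},{"f":95,"oxb":47,"t":35,"ups":82},[48,75,82,50],[87,9,19,75,28],69],"mr":[{"h":22,"z":74},{"eny":82,"ss":18},[66,89,87,18]],"ww":83}
After op 10 (replace /mr/0/z 14): {"awe":[{"yag":49,"z":89},{"f":95,"oxb":47,"t":35,"ups":82},[48,75,82,50],[87,9,19,75,28],69],"mr":[{"h":22,"z":14},{"eny":82,"ss":18},[66,89,87,18]],"ww":83}
After op 11 (replace /mr/1/ss 4): {"awe":[{"yag":49,"z":89},{"f":95,"oxb":47,"t":35,"ups":82},[48,75,82,50],[87,9,19,75,28],69],"mr":[{"h":22,"z":14},{"eny":82,"ss":4},[66,89,87,18]],"ww":83}
After op 12 (add /mr/1/fvc 64): {"awe":[{"yag":49,"z":89},{"f":95,"oxb":47,"t":35,"ups":82},[48,75,82,50],[87,9,19,75,28],69],"mr":[{"h":22,"z":14},{"eny":82,"fvc":64,"ss":4},[66,89,87,18]],"ww":83}
After op 13 (add /awe/0/qyv 15): {"awe":[{"qyv":15,"yag":49,"z":89},{"f":95,"oxb":47,"t":35,"ups":82},[48,75,82,50],[87,9,19,75,28],69],"mr":[{"h":22,"z":14},{"eny":82,"fvc":64,"ss":4},[66,89,87,18]],"ww":83}
After op 14 (remove /awe/1/f): {"awe":[{"qyv":15,"yag":49,"z":89},{"oxb":47,"t":35,"ups":82},[48,75,82,50],[87,9,19,75,28],69],"mr":[{"h":22,"z":14},{"eny":82,"fvc":64,"ss":4},[66,89,87,18]],"ww":83}
After op 15 (replace /mr/1/eny 38): {"awe":[{"qyv":15,"yag":49,"z":89},{"oxb":47,"t":35,"ups":82},[48,75,82,50],[87,9,19,75,28],69],"mr":[{"h":22,"z":14},{"eny":38,"fvc":64,"ss":4},[66,89,87,18]],"ww":83}
After op 16 (add /awe/3/3 91): {"awe":[{"qyv":15,"yag":49,"z":89},{"oxb":47,"t":35,"ups":82},[48,75,82,50],[87,9,19,91,75,28],69],"mr":[{"h":22,"z":14},{"eny":38,"fvc":64,"ss":4},[66,89,87,18]],"ww":83}
After op 17 (remove /ww): {"awe":[{"qyv":15,"yag":49,"z":89},{"oxb":47,"t":35,"ups":82},[48,75,82,50],[87,9,19,91,75,28],69],"mr":[{"h":22,"z":14},{"eny":38,"fvc":64,"ss":4},[66,89,87,18]]}
After op 18 (replace /awe/1/ups 44): {"awe":[{"qyv":15,"yag":49,"z":89},{"oxb":47,"t":35,"ups":44},[48,75,82,50],[87,9,19,91,75,28],69],"mr":[{"h":22,"z":14},{"eny":38,"fvc":64,"ss":4},[66,89,87,18]]}
After op 19 (add /mr/2/4 83): {"awe":[{"qyv":15,"yag":49,"z":89},{"oxb":47,"t":35,"ups":44},[48,75,82,50],[87,9,19,91,75,28],69],"mr":[{"h":22,"z":14},{"eny":38,"fvc":64,"ss":4},[66,89,87,18,83]]}
After op 20 (replace /mr/2/0 42): {"awe":[{"qyv":15,"yag":49,"z":89},{"oxb":47,"t":35,"ups":44},[48,75,82,50],[87,9,19,91,75,28],69],"mr":[{"h":22,"z":14},{"eny":38,"fvc":64,"ss":4},[42,89,87,18,83]]}
After op 21 (remove /awe/3): {"awe":[{"qyv":15,"yag":49,"z":89},{"oxb":47,"t":35,"ups":44},[48,75,82,50],69],"mr":[{"h":22,"z":14},{"eny":38,"fvc":64,"ss":4},[42,89,87,18,83]]}
Value at /awe/0/z: 89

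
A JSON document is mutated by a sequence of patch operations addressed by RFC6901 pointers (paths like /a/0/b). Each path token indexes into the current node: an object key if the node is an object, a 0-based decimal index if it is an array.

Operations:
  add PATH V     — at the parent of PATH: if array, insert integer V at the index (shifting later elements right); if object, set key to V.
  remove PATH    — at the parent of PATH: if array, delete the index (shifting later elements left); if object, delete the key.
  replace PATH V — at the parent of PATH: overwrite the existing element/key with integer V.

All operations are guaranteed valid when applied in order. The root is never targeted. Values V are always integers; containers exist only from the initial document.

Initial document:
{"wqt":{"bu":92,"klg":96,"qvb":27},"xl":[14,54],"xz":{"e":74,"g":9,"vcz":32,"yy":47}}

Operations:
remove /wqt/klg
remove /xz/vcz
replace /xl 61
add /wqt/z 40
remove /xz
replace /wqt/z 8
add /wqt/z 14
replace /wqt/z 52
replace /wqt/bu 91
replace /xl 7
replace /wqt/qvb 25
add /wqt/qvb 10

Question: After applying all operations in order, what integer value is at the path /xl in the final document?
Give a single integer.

After op 1 (remove /wqt/klg): {"wqt":{"bu":92,"qvb":27},"xl":[14,54],"xz":{"e":74,"g":9,"vcz":32,"yy":47}}
After op 2 (remove /xz/vcz): {"wqt":{"bu":92,"qvb":27},"xl":[14,54],"xz":{"e":74,"g":9,"yy":47}}
After op 3 (replace /xl 61): {"wqt":{"bu":92,"qvb":27},"xl":61,"xz":{"e":74,"g":9,"yy":47}}
After op 4 (add /wqt/z 40): {"wqt":{"bu":92,"qvb":27,"z":40},"xl":61,"xz":{"e":74,"g":9,"yy":47}}
After op 5 (remove /xz): {"wqt":{"bu":92,"qvb":27,"z":40},"xl":61}
After op 6 (replace /wqt/z 8): {"wqt":{"bu":92,"qvb":27,"z":8},"xl":61}
After op 7 (add /wqt/z 14): {"wqt":{"bu":92,"qvb":27,"z":14},"xl":61}
After op 8 (replace /wqt/z 52): {"wqt":{"bu":92,"qvb":27,"z":52},"xl":61}
After op 9 (replace /wqt/bu 91): {"wqt":{"bu":91,"qvb":27,"z":52},"xl":61}
After op 10 (replace /xl 7): {"wqt":{"bu":91,"qvb":27,"z":52},"xl":7}
After op 11 (replace /wqt/qvb 25): {"wqt":{"bu":91,"qvb":25,"z":52},"xl":7}
After op 12 (add /wqt/qvb 10): {"wqt":{"bu":91,"qvb":10,"z":52},"xl":7}
Value at /xl: 7

Answer: 7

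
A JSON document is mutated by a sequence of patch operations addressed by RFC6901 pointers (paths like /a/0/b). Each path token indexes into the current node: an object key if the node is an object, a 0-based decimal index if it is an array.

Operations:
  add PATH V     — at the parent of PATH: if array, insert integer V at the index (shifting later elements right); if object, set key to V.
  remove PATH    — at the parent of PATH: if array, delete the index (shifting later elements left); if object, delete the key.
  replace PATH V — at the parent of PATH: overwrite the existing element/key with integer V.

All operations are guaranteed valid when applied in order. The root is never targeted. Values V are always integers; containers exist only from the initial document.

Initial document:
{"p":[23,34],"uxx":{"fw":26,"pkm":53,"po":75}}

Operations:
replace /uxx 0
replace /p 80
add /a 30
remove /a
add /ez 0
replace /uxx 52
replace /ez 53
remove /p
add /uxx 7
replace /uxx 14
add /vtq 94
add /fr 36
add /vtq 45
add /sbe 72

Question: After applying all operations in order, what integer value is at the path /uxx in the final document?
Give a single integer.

After op 1 (replace /uxx 0): {"p":[23,34],"uxx":0}
After op 2 (replace /p 80): {"p":80,"uxx":0}
After op 3 (add /a 30): {"a":30,"p":80,"uxx":0}
After op 4 (remove /a): {"p":80,"uxx":0}
After op 5 (add /ez 0): {"ez":0,"p":80,"uxx":0}
After op 6 (replace /uxx 52): {"ez":0,"p":80,"uxx":52}
After op 7 (replace /ez 53): {"ez":53,"p":80,"uxx":52}
After op 8 (remove /p): {"ez":53,"uxx":52}
After op 9 (add /uxx 7): {"ez":53,"uxx":7}
After op 10 (replace /uxx 14): {"ez":53,"uxx":14}
After op 11 (add /vtq 94): {"ez":53,"uxx":14,"vtq":94}
After op 12 (add /fr 36): {"ez":53,"fr":36,"uxx":14,"vtq":94}
After op 13 (add /vtq 45): {"ez":53,"fr":36,"uxx":14,"vtq":45}
After op 14 (add /sbe 72): {"ez":53,"fr":36,"sbe":72,"uxx":14,"vtq":45}
Value at /uxx: 14

Answer: 14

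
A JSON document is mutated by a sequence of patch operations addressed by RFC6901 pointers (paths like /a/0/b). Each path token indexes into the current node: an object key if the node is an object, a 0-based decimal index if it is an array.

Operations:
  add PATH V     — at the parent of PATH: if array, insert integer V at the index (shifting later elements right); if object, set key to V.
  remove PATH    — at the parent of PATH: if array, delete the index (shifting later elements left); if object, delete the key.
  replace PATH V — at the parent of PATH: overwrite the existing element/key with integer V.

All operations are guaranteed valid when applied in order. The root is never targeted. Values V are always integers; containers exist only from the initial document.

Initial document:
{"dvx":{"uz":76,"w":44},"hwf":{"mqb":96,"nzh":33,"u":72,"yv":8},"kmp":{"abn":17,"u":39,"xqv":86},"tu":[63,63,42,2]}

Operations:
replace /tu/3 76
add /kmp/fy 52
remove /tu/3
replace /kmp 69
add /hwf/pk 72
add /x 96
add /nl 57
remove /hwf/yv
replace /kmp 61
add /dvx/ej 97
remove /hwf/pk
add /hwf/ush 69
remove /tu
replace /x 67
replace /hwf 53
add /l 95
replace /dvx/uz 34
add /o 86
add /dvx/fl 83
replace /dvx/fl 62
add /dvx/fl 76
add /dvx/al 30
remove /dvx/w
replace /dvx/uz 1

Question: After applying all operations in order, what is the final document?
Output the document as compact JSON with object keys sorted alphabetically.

After op 1 (replace /tu/3 76): {"dvx":{"uz":76,"w":44},"hwf":{"mqb":96,"nzh":33,"u":72,"yv":8},"kmp":{"abn":17,"u":39,"xqv":86},"tu":[63,63,42,76]}
After op 2 (add /kmp/fy 52): {"dvx":{"uz":76,"w":44},"hwf":{"mqb":96,"nzh":33,"u":72,"yv":8},"kmp":{"abn":17,"fy":52,"u":39,"xqv":86},"tu":[63,63,42,76]}
After op 3 (remove /tu/3): {"dvx":{"uz":76,"w":44},"hwf":{"mqb":96,"nzh":33,"u":72,"yv":8},"kmp":{"abn":17,"fy":52,"u":39,"xqv":86},"tu":[63,63,42]}
After op 4 (replace /kmp 69): {"dvx":{"uz":76,"w":44},"hwf":{"mqb":96,"nzh":33,"u":72,"yv":8},"kmp":69,"tu":[63,63,42]}
After op 5 (add /hwf/pk 72): {"dvx":{"uz":76,"w":44},"hwf":{"mqb":96,"nzh":33,"pk":72,"u":72,"yv":8},"kmp":69,"tu":[63,63,42]}
After op 6 (add /x 96): {"dvx":{"uz":76,"w":44},"hwf":{"mqb":96,"nzh":33,"pk":72,"u":72,"yv":8},"kmp":69,"tu":[63,63,42],"x":96}
After op 7 (add /nl 57): {"dvx":{"uz":76,"w":44},"hwf":{"mqb":96,"nzh":33,"pk":72,"u":72,"yv":8},"kmp":69,"nl":57,"tu":[63,63,42],"x":96}
After op 8 (remove /hwf/yv): {"dvx":{"uz":76,"w":44},"hwf":{"mqb":96,"nzh":33,"pk":72,"u":72},"kmp":69,"nl":57,"tu":[63,63,42],"x":96}
After op 9 (replace /kmp 61): {"dvx":{"uz":76,"w":44},"hwf":{"mqb":96,"nzh":33,"pk":72,"u":72},"kmp":61,"nl":57,"tu":[63,63,42],"x":96}
After op 10 (add /dvx/ej 97): {"dvx":{"ej":97,"uz":76,"w":44},"hwf":{"mqb":96,"nzh":33,"pk":72,"u":72},"kmp":61,"nl":57,"tu":[63,63,42],"x":96}
After op 11 (remove /hwf/pk): {"dvx":{"ej":97,"uz":76,"w":44},"hwf":{"mqb":96,"nzh":33,"u":72},"kmp":61,"nl":57,"tu":[63,63,42],"x":96}
After op 12 (add /hwf/ush 69): {"dvx":{"ej":97,"uz":76,"w":44},"hwf":{"mqb":96,"nzh":33,"u":72,"ush":69},"kmp":61,"nl":57,"tu":[63,63,42],"x":96}
After op 13 (remove /tu): {"dvx":{"ej":97,"uz":76,"w":44},"hwf":{"mqb":96,"nzh":33,"u":72,"ush":69},"kmp":61,"nl":57,"x":96}
After op 14 (replace /x 67): {"dvx":{"ej":97,"uz":76,"w":44},"hwf":{"mqb":96,"nzh":33,"u":72,"ush":69},"kmp":61,"nl":57,"x":67}
After op 15 (replace /hwf 53): {"dvx":{"ej":97,"uz":76,"w":44},"hwf":53,"kmp":61,"nl":57,"x":67}
After op 16 (add /l 95): {"dvx":{"ej":97,"uz":76,"w":44},"hwf":53,"kmp":61,"l":95,"nl":57,"x":67}
After op 17 (replace /dvx/uz 34): {"dvx":{"ej":97,"uz":34,"w":44},"hwf":53,"kmp":61,"l":95,"nl":57,"x":67}
After op 18 (add /o 86): {"dvx":{"ej":97,"uz":34,"w":44},"hwf":53,"kmp":61,"l":95,"nl":57,"o":86,"x":67}
After op 19 (add /dvx/fl 83): {"dvx":{"ej":97,"fl":83,"uz":34,"w":44},"hwf":53,"kmp":61,"l":95,"nl":57,"o":86,"x":67}
After op 20 (replace /dvx/fl 62): {"dvx":{"ej":97,"fl":62,"uz":34,"w":44},"hwf":53,"kmp":61,"l":95,"nl":57,"o":86,"x":67}
After op 21 (add /dvx/fl 76): {"dvx":{"ej":97,"fl":76,"uz":34,"w":44},"hwf":53,"kmp":61,"l":95,"nl":57,"o":86,"x":67}
After op 22 (add /dvx/al 30): {"dvx":{"al":30,"ej":97,"fl":76,"uz":34,"w":44},"hwf":53,"kmp":61,"l":95,"nl":57,"o":86,"x":67}
After op 23 (remove /dvx/w): {"dvx":{"al":30,"ej":97,"fl":76,"uz":34},"hwf":53,"kmp":61,"l":95,"nl":57,"o":86,"x":67}
After op 24 (replace /dvx/uz 1): {"dvx":{"al":30,"ej":97,"fl":76,"uz":1},"hwf":53,"kmp":61,"l":95,"nl":57,"o":86,"x":67}

Answer: {"dvx":{"al":30,"ej":97,"fl":76,"uz":1},"hwf":53,"kmp":61,"l":95,"nl":57,"o":86,"x":67}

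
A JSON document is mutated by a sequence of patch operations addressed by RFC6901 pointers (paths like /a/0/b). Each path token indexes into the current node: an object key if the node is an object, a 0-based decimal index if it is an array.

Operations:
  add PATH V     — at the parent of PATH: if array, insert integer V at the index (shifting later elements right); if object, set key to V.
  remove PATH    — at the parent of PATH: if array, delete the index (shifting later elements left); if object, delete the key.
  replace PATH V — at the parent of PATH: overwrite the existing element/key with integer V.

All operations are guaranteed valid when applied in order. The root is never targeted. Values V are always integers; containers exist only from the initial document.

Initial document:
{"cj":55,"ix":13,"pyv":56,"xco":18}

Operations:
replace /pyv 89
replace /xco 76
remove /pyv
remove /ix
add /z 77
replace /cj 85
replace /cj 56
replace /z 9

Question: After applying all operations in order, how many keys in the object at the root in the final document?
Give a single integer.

Answer: 3

Derivation:
After op 1 (replace /pyv 89): {"cj":55,"ix":13,"pyv":89,"xco":18}
After op 2 (replace /xco 76): {"cj":55,"ix":13,"pyv":89,"xco":76}
After op 3 (remove /pyv): {"cj":55,"ix":13,"xco":76}
After op 4 (remove /ix): {"cj":55,"xco":76}
After op 5 (add /z 77): {"cj":55,"xco":76,"z":77}
After op 6 (replace /cj 85): {"cj":85,"xco":76,"z":77}
After op 7 (replace /cj 56): {"cj":56,"xco":76,"z":77}
After op 8 (replace /z 9): {"cj":56,"xco":76,"z":9}
Size at the root: 3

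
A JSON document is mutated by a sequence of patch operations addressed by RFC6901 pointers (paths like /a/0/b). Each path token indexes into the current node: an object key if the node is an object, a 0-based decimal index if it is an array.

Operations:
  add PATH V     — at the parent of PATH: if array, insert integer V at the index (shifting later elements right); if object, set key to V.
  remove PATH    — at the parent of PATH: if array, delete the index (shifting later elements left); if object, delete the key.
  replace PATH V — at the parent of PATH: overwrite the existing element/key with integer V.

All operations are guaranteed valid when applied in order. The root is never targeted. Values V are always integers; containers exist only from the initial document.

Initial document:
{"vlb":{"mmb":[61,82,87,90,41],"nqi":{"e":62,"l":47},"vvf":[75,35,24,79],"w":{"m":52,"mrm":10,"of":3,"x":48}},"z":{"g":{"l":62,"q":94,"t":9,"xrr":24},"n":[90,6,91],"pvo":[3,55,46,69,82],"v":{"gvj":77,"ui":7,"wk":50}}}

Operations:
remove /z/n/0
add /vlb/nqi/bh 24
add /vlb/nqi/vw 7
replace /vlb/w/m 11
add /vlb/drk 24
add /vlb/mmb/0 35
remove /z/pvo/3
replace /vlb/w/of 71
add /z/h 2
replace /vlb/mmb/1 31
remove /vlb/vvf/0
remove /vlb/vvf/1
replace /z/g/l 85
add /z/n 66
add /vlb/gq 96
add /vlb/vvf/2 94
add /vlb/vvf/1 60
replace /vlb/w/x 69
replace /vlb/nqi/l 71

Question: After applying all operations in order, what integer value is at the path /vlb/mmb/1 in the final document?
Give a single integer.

Answer: 31

Derivation:
After op 1 (remove /z/n/0): {"vlb":{"mmb":[61,82,87,90,41],"nqi":{"e":62,"l":47},"vvf":[75,35,24,79],"w":{"m":52,"mrm":10,"of":3,"x":48}},"z":{"g":{"l":62,"q":94,"t":9,"xrr":24},"n":[6,91],"pvo":[3,55,46,69,82],"v":{"gvj":77,"ui":7,"wk":50}}}
After op 2 (add /vlb/nqi/bh 24): {"vlb":{"mmb":[61,82,87,90,41],"nqi":{"bh":24,"e":62,"l":47},"vvf":[75,35,24,79],"w":{"m":52,"mrm":10,"of":3,"x":48}},"z":{"g":{"l":62,"q":94,"t":9,"xrr":24},"n":[6,91],"pvo":[3,55,46,69,82],"v":{"gvj":77,"ui":7,"wk":50}}}
After op 3 (add /vlb/nqi/vw 7): {"vlb":{"mmb":[61,82,87,90,41],"nqi":{"bh":24,"e":62,"l":47,"vw":7},"vvf":[75,35,24,79],"w":{"m":52,"mrm":10,"of":3,"x":48}},"z":{"g":{"l":62,"q":94,"t":9,"xrr":24},"n":[6,91],"pvo":[3,55,46,69,82],"v":{"gvj":77,"ui":7,"wk":50}}}
After op 4 (replace /vlb/w/m 11): {"vlb":{"mmb":[61,82,87,90,41],"nqi":{"bh":24,"e":62,"l":47,"vw":7},"vvf":[75,35,24,79],"w":{"m":11,"mrm":10,"of":3,"x":48}},"z":{"g":{"l":62,"q":94,"t":9,"xrr":24},"n":[6,91],"pvo":[3,55,46,69,82],"v":{"gvj":77,"ui":7,"wk":50}}}
After op 5 (add /vlb/drk 24): {"vlb":{"drk":24,"mmb":[61,82,87,90,41],"nqi":{"bh":24,"e":62,"l":47,"vw":7},"vvf":[75,35,24,79],"w":{"m":11,"mrm":10,"of":3,"x":48}},"z":{"g":{"l":62,"q":94,"t":9,"xrr":24},"n":[6,91],"pvo":[3,55,46,69,82],"v":{"gvj":77,"ui":7,"wk":50}}}
After op 6 (add /vlb/mmb/0 35): {"vlb":{"drk":24,"mmb":[35,61,82,87,90,41],"nqi":{"bh":24,"e":62,"l":47,"vw":7},"vvf":[75,35,24,79],"w":{"m":11,"mrm":10,"of":3,"x":48}},"z":{"g":{"l":62,"q":94,"t":9,"xrr":24},"n":[6,91],"pvo":[3,55,46,69,82],"v":{"gvj":77,"ui":7,"wk":50}}}
After op 7 (remove /z/pvo/3): {"vlb":{"drk":24,"mmb":[35,61,82,87,90,41],"nqi":{"bh":24,"e":62,"l":47,"vw":7},"vvf":[75,35,24,79],"w":{"m":11,"mrm":10,"of":3,"x":48}},"z":{"g":{"l":62,"q":94,"t":9,"xrr":24},"n":[6,91],"pvo":[3,55,46,82],"v":{"gvj":77,"ui":7,"wk":50}}}
After op 8 (replace /vlb/w/of 71): {"vlb":{"drk":24,"mmb":[35,61,82,87,90,41],"nqi":{"bh":24,"e":62,"l":47,"vw":7},"vvf":[75,35,24,79],"w":{"m":11,"mrm":10,"of":71,"x":48}},"z":{"g":{"l":62,"q":94,"t":9,"xrr":24},"n":[6,91],"pvo":[3,55,46,82],"v":{"gvj":77,"ui":7,"wk":50}}}
After op 9 (add /z/h 2): {"vlb":{"drk":24,"mmb":[35,61,82,87,90,41],"nqi":{"bh":24,"e":62,"l":47,"vw":7},"vvf":[75,35,24,79],"w":{"m":11,"mrm":10,"of":71,"x":48}},"z":{"g":{"l":62,"q":94,"t":9,"xrr":24},"h":2,"n":[6,91],"pvo":[3,55,46,82],"v":{"gvj":77,"ui":7,"wk":50}}}
After op 10 (replace /vlb/mmb/1 31): {"vlb":{"drk":24,"mmb":[35,31,82,87,90,41],"nqi":{"bh":24,"e":62,"l":47,"vw":7},"vvf":[75,35,24,79],"w":{"m":11,"mrm":10,"of":71,"x":48}},"z":{"g":{"l":62,"q":94,"t":9,"xrr":24},"h":2,"n":[6,91],"pvo":[3,55,46,82],"v":{"gvj":77,"ui":7,"wk":50}}}
After op 11 (remove /vlb/vvf/0): {"vlb":{"drk":24,"mmb":[35,31,82,87,90,41],"nqi":{"bh":24,"e":62,"l":47,"vw":7},"vvf":[35,24,79],"w":{"m":11,"mrm":10,"of":71,"x":48}},"z":{"g":{"l":62,"q":94,"t":9,"xrr":24},"h":2,"n":[6,91],"pvo":[3,55,46,82],"v":{"gvj":77,"ui":7,"wk":50}}}
After op 12 (remove /vlb/vvf/1): {"vlb":{"drk":24,"mmb":[35,31,82,87,90,41],"nqi":{"bh":24,"e":62,"l":47,"vw":7},"vvf":[35,79],"w":{"m":11,"mrm":10,"of":71,"x":48}},"z":{"g":{"l":62,"q":94,"t":9,"xrr":24},"h":2,"n":[6,91],"pvo":[3,55,46,82],"v":{"gvj":77,"ui":7,"wk":50}}}
After op 13 (replace /z/g/l 85): {"vlb":{"drk":24,"mmb":[35,31,82,87,90,41],"nqi":{"bh":24,"e":62,"l":47,"vw":7},"vvf":[35,79],"w":{"m":11,"mrm":10,"of":71,"x":48}},"z":{"g":{"l":85,"q":94,"t":9,"xrr":24},"h":2,"n":[6,91],"pvo":[3,55,46,82],"v":{"gvj":77,"ui":7,"wk":50}}}
After op 14 (add /z/n 66): {"vlb":{"drk":24,"mmb":[35,31,82,87,90,41],"nqi":{"bh":24,"e":62,"l":47,"vw":7},"vvf":[35,79],"w":{"m":11,"mrm":10,"of":71,"x":48}},"z":{"g":{"l":85,"q":94,"t":9,"xrr":24},"h":2,"n":66,"pvo":[3,55,46,82],"v":{"gvj":77,"ui":7,"wk":50}}}
After op 15 (add /vlb/gq 96): {"vlb":{"drk":24,"gq":96,"mmb":[35,31,82,87,90,41],"nqi":{"bh":24,"e":62,"l":47,"vw":7},"vvf":[35,79],"w":{"m":11,"mrm":10,"of":71,"x":48}},"z":{"g":{"l":85,"q":94,"t":9,"xrr":24},"h":2,"n":66,"pvo":[3,55,46,82],"v":{"gvj":77,"ui":7,"wk":50}}}
After op 16 (add /vlb/vvf/2 94): {"vlb":{"drk":24,"gq":96,"mmb":[35,31,82,87,90,41],"nqi":{"bh":24,"e":62,"l":47,"vw":7},"vvf":[35,79,94],"w":{"m":11,"mrm":10,"of":71,"x":48}},"z":{"g":{"l":85,"q":94,"t":9,"xrr":24},"h":2,"n":66,"pvo":[3,55,46,82],"v":{"gvj":77,"ui":7,"wk":50}}}
After op 17 (add /vlb/vvf/1 60): {"vlb":{"drk":24,"gq":96,"mmb":[35,31,82,87,90,41],"nqi":{"bh":24,"e":62,"l":47,"vw":7},"vvf":[35,60,79,94],"w":{"m":11,"mrm":10,"of":71,"x":48}},"z":{"g":{"l":85,"q":94,"t":9,"xrr":24},"h":2,"n":66,"pvo":[3,55,46,82],"v":{"gvj":77,"ui":7,"wk":50}}}
After op 18 (replace /vlb/w/x 69): {"vlb":{"drk":24,"gq":96,"mmb":[35,31,82,87,90,41],"nqi":{"bh":24,"e":62,"l":47,"vw":7},"vvf":[35,60,79,94],"w":{"m":11,"mrm":10,"of":71,"x":69}},"z":{"g":{"l":85,"q":94,"t":9,"xrr":24},"h":2,"n":66,"pvo":[3,55,46,82],"v":{"gvj":77,"ui":7,"wk":50}}}
After op 19 (replace /vlb/nqi/l 71): {"vlb":{"drk":24,"gq":96,"mmb":[35,31,82,87,90,41],"nqi":{"bh":24,"e":62,"l":71,"vw":7},"vvf":[35,60,79,94],"w":{"m":11,"mrm":10,"of":71,"x":69}},"z":{"g":{"l":85,"q":94,"t":9,"xrr":24},"h":2,"n":66,"pvo":[3,55,46,82],"v":{"gvj":77,"ui":7,"wk":50}}}
Value at /vlb/mmb/1: 31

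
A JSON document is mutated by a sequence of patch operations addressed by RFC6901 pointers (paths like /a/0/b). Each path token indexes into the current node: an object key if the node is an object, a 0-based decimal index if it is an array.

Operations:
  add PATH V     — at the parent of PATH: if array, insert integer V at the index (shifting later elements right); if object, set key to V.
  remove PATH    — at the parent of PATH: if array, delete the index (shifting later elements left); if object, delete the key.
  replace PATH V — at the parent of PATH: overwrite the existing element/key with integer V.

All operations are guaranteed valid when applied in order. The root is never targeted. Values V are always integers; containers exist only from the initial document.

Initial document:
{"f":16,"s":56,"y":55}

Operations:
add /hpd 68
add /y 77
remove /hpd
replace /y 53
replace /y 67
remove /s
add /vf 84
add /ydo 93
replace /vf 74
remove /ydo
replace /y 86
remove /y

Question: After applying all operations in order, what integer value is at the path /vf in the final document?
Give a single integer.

Answer: 74

Derivation:
After op 1 (add /hpd 68): {"f":16,"hpd":68,"s":56,"y":55}
After op 2 (add /y 77): {"f":16,"hpd":68,"s":56,"y":77}
After op 3 (remove /hpd): {"f":16,"s":56,"y":77}
After op 4 (replace /y 53): {"f":16,"s":56,"y":53}
After op 5 (replace /y 67): {"f":16,"s":56,"y":67}
After op 6 (remove /s): {"f":16,"y":67}
After op 7 (add /vf 84): {"f":16,"vf":84,"y":67}
After op 8 (add /ydo 93): {"f":16,"vf":84,"y":67,"ydo":93}
After op 9 (replace /vf 74): {"f":16,"vf":74,"y":67,"ydo":93}
After op 10 (remove /ydo): {"f":16,"vf":74,"y":67}
After op 11 (replace /y 86): {"f":16,"vf":74,"y":86}
After op 12 (remove /y): {"f":16,"vf":74}
Value at /vf: 74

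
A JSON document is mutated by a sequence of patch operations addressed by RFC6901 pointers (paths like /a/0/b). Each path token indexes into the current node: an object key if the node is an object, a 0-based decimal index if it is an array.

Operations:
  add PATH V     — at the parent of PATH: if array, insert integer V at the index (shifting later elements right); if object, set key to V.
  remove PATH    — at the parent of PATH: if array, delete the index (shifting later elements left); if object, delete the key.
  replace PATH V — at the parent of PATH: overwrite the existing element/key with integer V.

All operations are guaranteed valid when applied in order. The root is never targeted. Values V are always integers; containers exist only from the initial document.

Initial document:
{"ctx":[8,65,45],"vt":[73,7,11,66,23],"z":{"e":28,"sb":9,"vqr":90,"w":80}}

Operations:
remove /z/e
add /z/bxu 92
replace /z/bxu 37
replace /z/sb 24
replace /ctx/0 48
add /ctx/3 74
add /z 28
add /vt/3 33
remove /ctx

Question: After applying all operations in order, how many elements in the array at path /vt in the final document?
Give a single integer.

Answer: 6

Derivation:
After op 1 (remove /z/e): {"ctx":[8,65,45],"vt":[73,7,11,66,23],"z":{"sb":9,"vqr":90,"w":80}}
After op 2 (add /z/bxu 92): {"ctx":[8,65,45],"vt":[73,7,11,66,23],"z":{"bxu":92,"sb":9,"vqr":90,"w":80}}
After op 3 (replace /z/bxu 37): {"ctx":[8,65,45],"vt":[73,7,11,66,23],"z":{"bxu":37,"sb":9,"vqr":90,"w":80}}
After op 4 (replace /z/sb 24): {"ctx":[8,65,45],"vt":[73,7,11,66,23],"z":{"bxu":37,"sb":24,"vqr":90,"w":80}}
After op 5 (replace /ctx/0 48): {"ctx":[48,65,45],"vt":[73,7,11,66,23],"z":{"bxu":37,"sb":24,"vqr":90,"w":80}}
After op 6 (add /ctx/3 74): {"ctx":[48,65,45,74],"vt":[73,7,11,66,23],"z":{"bxu":37,"sb":24,"vqr":90,"w":80}}
After op 7 (add /z 28): {"ctx":[48,65,45,74],"vt":[73,7,11,66,23],"z":28}
After op 8 (add /vt/3 33): {"ctx":[48,65,45,74],"vt":[73,7,11,33,66,23],"z":28}
After op 9 (remove /ctx): {"vt":[73,7,11,33,66,23],"z":28}
Size at path /vt: 6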